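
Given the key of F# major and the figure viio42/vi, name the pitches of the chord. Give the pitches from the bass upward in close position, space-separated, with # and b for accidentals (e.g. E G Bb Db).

B C## E# G#

viio42/vi is a secondary leading-tone chord. The target vi is D# in F# major; the applied chord is rooted a semitone below, on C##.
Building a fully diminished seventh chord on C## gives C##-E#-G#-B.
The figured bass 42 indicates third inversion, placing the seventh (B) in the bass: B-C##-E#-G#.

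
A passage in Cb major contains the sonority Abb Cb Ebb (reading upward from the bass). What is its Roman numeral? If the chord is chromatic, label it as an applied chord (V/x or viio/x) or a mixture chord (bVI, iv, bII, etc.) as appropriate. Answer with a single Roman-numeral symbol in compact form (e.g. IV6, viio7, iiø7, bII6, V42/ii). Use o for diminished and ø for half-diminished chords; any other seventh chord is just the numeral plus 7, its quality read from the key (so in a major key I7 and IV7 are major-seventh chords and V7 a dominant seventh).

bVI

Stacked in thirds the chord is Abb-Cb-Ebb: a major triad on Abb.
Abb is the lowered sixth degree of Cb major (diatonic 6 would be Ab). This is a major triad on the lowered sixth degree, borrowed from the parallel minor.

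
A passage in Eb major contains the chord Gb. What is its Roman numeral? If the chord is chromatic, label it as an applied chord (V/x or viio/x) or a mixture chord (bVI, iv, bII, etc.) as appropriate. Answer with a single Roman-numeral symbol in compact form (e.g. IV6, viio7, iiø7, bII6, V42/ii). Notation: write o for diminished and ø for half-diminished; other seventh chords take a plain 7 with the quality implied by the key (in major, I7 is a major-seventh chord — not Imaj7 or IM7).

Stacked in thirds the chord is Gb-Bb-Db: a major triad on Gb.
Gb is the lowered third degree of Eb major (diatonic 3 would be G). This is a major triad on the lowered third degree, borrowed from the parallel minor.

bIII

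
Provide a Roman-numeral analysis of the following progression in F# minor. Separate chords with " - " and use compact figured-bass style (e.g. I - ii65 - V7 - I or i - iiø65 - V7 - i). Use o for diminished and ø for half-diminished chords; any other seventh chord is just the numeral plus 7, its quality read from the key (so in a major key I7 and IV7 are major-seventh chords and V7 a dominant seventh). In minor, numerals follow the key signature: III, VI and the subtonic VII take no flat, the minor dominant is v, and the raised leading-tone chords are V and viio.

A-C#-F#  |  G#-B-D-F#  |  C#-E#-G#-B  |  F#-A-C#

i6 - iiø7 - V7 - i

A-C#-F#: minor triad on F# = scale degree 1 → i6.
G#-B-D-F#: half-diminished seventh chord on G# = scale degree 2 → iiø7.
C#-E#-G#-B: dominant seventh chord on C# = scale degree 5 → V7.
F#-A-C# has root F#, degree 1 in F# minor, so i.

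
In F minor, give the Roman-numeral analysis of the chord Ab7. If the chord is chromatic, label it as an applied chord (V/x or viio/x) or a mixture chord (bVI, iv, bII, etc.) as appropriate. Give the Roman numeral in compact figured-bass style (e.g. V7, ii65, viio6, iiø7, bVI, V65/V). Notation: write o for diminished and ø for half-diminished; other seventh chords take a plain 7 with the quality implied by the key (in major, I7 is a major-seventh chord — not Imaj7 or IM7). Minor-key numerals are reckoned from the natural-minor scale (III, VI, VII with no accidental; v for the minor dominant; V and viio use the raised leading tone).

V7/VI

Stacked in thirds the chord is Ab-C-Eb-Gb: a dominant seventh chord on Ab.
Ab is not a diatonic chord root with this quality in F minor, but it lies a perfect fifth above Db (VI), so the chord functions as an applied dominant of VI.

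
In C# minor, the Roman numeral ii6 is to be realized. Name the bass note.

ii in C# minor has root D#; the chord is D#-F#-A#.
The figure 6 means first inversion — the third is in the bass.

F#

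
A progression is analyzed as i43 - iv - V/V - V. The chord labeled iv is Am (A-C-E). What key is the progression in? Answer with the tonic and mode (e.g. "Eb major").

E minor

iv is given as A-C-E — a minor triad with root A.
If A is scale degree 4 and the mode makes that degree carry a minor triad, the tonic is E and the mode is minor.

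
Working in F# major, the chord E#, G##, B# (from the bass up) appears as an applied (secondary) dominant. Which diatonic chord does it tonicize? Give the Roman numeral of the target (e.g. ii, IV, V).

iii

The chord is a major triad on E#.
A dominant resolves down a perfect fifth: E# → A#. In F# major, A# is scale degree 3, i.e. iii.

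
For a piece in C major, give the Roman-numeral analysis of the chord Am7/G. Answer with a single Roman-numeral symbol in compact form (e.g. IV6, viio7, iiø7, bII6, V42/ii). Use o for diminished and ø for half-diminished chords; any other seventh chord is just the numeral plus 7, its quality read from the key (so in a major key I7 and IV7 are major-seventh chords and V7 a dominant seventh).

Stacked in thirds the chord is A-C-E-G: a minor seventh chord on A.
In C major, A is the submediant; the diatonic minor seventh chord there is vi7.
With G in the bass the chord is in third inversion, so the figured bass is 42.

vi42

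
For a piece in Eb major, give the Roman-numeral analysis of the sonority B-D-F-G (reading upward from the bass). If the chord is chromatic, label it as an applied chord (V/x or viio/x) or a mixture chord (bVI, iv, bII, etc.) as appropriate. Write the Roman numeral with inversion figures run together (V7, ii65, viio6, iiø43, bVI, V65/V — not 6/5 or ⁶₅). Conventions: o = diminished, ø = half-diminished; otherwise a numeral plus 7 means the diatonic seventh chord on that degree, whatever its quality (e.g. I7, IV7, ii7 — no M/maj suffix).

Stacked in thirds the chord is G-B-D-F: a dominant seventh chord on G.
G is not a diatonic chord root with this quality in Eb major, but it lies a perfect fifth above C (vi), so the chord functions as an applied dominant of vi.
With B in the bass the chord is in first inversion, so the figured bass is 65.

V65/vi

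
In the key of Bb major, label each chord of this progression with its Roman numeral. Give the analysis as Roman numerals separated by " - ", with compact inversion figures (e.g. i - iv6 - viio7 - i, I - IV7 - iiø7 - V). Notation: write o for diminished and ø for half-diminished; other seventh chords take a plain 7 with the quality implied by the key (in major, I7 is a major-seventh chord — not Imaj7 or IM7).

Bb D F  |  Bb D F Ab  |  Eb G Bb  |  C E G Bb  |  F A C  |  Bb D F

I - V7/IV - IV - V7/V - V - I

Bb-D-F: root Bb is the tonic; major triad there is I.
Bb-D-F-Ab: chromatic; Bb is V of IV, so V7/IV.
Eb-G-Bb has root Eb, degree 4 in Bb major, so IV.
C-E-G-Bb: chromatic; C is V of V, so V7/V.
F-A-C: root F is the dominant; major triad there is V.
Bb-D-F: root Bb is the tonic; major triad there is I.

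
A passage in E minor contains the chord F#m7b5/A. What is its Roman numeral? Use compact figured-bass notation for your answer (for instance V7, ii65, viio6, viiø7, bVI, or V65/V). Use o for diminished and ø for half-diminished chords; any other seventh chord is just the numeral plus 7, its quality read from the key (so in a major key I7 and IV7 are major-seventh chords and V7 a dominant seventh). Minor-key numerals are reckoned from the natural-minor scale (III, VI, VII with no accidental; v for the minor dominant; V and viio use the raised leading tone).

The pitches F#-A-C-E form a half-diminished seventh chord rooted on F#.
F# is scale degree 2 in E minor, and a half-diminished seventh chord on that degree is written iiø7.
With A in the bass the chord is in first inversion, so the figured bass is 65.

iiø65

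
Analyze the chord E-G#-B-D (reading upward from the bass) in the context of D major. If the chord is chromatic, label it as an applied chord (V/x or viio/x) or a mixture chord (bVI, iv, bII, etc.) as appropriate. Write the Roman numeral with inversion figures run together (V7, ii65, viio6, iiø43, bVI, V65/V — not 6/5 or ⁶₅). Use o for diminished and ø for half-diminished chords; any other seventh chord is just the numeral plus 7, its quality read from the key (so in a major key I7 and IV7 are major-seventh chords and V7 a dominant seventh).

Stacked in thirds the chord is E-G#-B-D: a dominant seventh chord on E.
E is not a diatonic chord root with this quality in D major, but it lies a perfect fifth above A (V), so the chord functions as an applied dominant of V.

V7/V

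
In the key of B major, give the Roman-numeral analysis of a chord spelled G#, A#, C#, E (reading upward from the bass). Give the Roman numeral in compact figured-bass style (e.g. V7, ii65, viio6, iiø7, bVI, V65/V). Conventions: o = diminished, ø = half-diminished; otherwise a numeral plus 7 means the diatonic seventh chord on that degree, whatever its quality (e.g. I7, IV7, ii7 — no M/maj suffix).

viiø42

The pitches A#-C#-E-G# form a half-diminished seventh chord rooted on A#.
A# is scale degree 7 in B major, and a half-diminished seventh chord on that degree is written viiø7.
With G# in the bass the chord is in third inversion, so the figured bass is 42.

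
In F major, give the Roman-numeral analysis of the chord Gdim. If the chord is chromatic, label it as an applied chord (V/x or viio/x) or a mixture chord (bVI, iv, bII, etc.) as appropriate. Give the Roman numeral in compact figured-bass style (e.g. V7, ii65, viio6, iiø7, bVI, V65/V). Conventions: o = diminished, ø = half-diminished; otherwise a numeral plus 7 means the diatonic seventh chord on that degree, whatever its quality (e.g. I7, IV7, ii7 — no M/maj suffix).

The pitches G-Bb-Db form a diminished triad rooted on G.
G is the second degree of F major. This is the diminished supertonic triad, borrowed from the parallel minor.

iio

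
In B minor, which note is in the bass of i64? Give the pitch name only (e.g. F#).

F#

i in B minor has root B; the chord is B-D-F#.
The figure 64 means second inversion — the fifth is in the bass.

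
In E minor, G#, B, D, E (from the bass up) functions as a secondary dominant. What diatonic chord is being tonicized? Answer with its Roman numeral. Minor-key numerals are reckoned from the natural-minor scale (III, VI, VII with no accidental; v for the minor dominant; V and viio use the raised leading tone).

iv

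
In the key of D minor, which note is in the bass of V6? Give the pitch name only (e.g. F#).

C#

V in D minor has root A; the chord is A-C#-E.
The figure 6 means first inversion — the third is in the bass.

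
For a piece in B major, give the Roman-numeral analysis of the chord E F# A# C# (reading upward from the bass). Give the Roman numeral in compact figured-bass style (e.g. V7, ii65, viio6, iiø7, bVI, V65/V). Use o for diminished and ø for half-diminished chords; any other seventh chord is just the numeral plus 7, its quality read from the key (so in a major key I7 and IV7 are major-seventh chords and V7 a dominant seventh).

V42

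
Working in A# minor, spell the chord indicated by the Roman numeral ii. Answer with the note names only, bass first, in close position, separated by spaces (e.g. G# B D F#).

Scale degree 2 in A# minor is B#; here the chord built on it is altered to a minor triad. ii is the minor supertonic, borrowed from the parallel major (the Dorian ii).
So the chord is B#-D#-F##, a minor triad.

B# D# F##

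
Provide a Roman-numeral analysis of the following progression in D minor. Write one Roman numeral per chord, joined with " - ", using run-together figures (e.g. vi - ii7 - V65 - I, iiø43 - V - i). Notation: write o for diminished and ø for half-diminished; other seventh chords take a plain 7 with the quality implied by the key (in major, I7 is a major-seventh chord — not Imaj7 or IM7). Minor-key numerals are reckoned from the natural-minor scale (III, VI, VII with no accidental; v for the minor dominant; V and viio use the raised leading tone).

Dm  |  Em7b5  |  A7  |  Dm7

i - iiø7 - V7 - i7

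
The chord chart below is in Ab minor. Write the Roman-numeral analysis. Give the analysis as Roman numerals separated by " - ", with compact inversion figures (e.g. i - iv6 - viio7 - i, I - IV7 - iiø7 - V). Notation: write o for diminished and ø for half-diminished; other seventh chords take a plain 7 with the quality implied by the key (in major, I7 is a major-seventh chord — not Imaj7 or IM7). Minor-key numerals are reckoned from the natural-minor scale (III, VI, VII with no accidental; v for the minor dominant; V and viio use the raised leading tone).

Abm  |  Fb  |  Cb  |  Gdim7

i - VI - III - viio7

Abm has root Ab, degree 1 in Ab minor, so i.
Fb: major triad on Fb = scale degree 6 → VI.
Cb has root Cb, degree 3 in Ab minor, so III.
Gdim7: root G is the leading tone; fully diminished seventh chord there is viio7.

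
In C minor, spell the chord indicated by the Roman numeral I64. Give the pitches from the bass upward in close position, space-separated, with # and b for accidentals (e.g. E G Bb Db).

G C E

Scale degree 1 in C minor is C; here the chord built on it is altered to a major triad. I64 is the major tonic (Picardy third), borrowed from the parallel major.
So the chord is C-E-G.
The figured bass 64 indicates second inversion, placing the fifth (G) in the bass: G-C-E.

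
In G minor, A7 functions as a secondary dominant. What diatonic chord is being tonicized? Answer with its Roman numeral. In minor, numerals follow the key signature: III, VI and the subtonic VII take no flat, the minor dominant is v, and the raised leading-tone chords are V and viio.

V

The chord is a dominant seventh chord on A.
A dominant resolves down a perfect fifth: A → D. In G minor, D is scale degree 5, i.e. V.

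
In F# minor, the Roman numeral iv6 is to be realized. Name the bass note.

D

iv in F# minor has root B; the chord is B-D-F#.
The figure 6 means first inversion — the third is in the bass.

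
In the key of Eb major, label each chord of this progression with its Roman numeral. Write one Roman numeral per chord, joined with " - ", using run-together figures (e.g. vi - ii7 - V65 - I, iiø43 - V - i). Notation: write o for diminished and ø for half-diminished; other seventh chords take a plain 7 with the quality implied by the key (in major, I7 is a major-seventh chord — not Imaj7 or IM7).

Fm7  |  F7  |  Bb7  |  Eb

ii7 - V7/V - V7 - I

Fm7: root F is the supertonic; minor seventh chord there is ii7.
F7 is the secondary dominant of V (dominant seventh chord on F): V7/V.
Bb7: root Bb is the dominant; dominant seventh chord there is V7.
Eb: major triad on Eb = scale degree 1 → I.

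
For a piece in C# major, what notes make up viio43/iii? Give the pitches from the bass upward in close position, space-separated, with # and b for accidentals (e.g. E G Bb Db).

viio43/iii is a secondary leading-tone chord. The target iii is E# in C# major; the applied chord is rooted a semitone below, on D##.
Building a fully diminished seventh chord on D## gives D##-F##-A#-C#.
With the 43 figure the chord is in second inversion; from the bass A# upward in close position it reads A#-C#-D##-F##.

A# C# D## F##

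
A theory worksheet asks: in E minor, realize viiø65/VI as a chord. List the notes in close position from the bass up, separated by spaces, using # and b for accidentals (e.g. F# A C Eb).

D F A B

The slash marks an applied leading-tone chord: viio of VI. In E minor, VI is C, so the leading tone to it is B, a half step below.
Building a half-diminished seventh chord on B gives B-D-F-A.
The figured bass 65 indicates first inversion, placing the third (D) in the bass: D-F-A-B.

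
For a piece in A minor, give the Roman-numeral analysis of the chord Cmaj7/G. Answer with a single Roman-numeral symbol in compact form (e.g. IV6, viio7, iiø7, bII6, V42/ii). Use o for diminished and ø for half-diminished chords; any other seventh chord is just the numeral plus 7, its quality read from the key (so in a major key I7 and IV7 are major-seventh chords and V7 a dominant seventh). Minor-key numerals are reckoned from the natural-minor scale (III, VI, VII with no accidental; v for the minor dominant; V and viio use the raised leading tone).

Stacked in thirds the chord is C-E-G-B: a major seventh chord on C.
C is scale degree 3 in A minor, and a major seventh chord on that degree is written III7.
With G in the bass the chord is in second inversion, so the figured bass is 43.

III43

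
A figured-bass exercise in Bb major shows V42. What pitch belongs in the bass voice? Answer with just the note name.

Eb

V in Bb major has root F; the chord is F-A-C-Eb.
The figure 42 means third inversion — the seventh is in the bass.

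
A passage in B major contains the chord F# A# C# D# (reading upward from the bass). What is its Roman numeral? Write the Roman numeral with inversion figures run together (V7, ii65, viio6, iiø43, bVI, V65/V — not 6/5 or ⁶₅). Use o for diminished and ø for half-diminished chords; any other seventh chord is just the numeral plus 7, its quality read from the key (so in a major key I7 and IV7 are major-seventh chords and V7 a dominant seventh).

iii65

Stacked in thirds the chord is D#-F#-A#-C#: a minor seventh chord on D#.
D# is scale degree 3 in B major, and a minor seventh chord on that degree is written iii7.
With F# in the bass the chord is in first inversion, so the figured bass is 65.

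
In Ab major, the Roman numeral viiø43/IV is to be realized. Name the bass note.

Gb

The applied chord viiø43/IV is rooted on C: C-Eb-Gb-Bb.
The figure 43 means second inversion — the fifth is in the bass.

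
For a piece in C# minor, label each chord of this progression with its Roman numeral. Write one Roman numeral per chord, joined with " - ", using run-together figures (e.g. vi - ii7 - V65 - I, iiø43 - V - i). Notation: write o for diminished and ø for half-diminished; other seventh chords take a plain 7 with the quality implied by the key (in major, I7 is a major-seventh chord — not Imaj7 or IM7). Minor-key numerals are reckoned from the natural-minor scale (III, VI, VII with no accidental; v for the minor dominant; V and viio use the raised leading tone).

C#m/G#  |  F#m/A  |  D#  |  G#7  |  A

C#m/G#: root C# is the tonic; minor triad there is i64.
F#m/A: minor triad on F# = scale degree 4 → iv6.
D# is the secondary dominant of V (major triad on D#): V/V.
G#7: root G# is the dominant; dominant seventh chord there is V7.
A: major triad on A = scale degree 6 → VI.

i64 - iv6 - V/V - V7 - VI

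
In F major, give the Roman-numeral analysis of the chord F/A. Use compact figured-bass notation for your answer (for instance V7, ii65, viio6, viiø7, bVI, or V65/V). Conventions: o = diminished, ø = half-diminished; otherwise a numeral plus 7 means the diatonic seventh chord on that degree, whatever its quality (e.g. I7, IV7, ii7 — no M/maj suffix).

I6

Stacked in thirds the chord is F-A-C: a major triad on F.
In F major, F is the tonic; the diatonic major triad there is I.
With A in the bass the chord is in first inversion, so the figured bass is 6.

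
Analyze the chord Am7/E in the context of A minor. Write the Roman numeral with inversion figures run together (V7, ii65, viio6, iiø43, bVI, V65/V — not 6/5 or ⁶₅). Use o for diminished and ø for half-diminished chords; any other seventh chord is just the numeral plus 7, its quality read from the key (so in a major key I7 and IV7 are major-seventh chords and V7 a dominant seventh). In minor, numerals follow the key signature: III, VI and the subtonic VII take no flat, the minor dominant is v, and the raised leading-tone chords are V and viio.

i43

Stacked in thirds the chord is A-C-E-G: a minor seventh chord on A.
A is scale degree 1 in A minor, and a minor seventh chord on that degree is written i7.
With E in the bass the chord is in second inversion, so the figured bass is 43.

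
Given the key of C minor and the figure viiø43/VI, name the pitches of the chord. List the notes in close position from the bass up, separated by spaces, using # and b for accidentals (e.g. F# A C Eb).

The slash marks an applied leading-tone chord: viio of VI. In C minor, VI is Ab, so the leading tone to it is G, a half step below.
Building a half-diminished seventh chord on G gives G-Bb-Db-F.
With the 43 figure the chord is in second inversion; from the bass Db upward in close position it reads Db-F-G-Bb.

Db F G Bb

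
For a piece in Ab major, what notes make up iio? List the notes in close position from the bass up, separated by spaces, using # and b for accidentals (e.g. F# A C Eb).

Bb Db Fb

iio is the diminished supertonic triad, borrowed from the parallel minor. In Ab major that root is Bb.
So the chord is Bb-Db-Fb.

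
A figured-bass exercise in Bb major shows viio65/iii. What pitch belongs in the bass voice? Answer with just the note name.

The applied chord viio65/iii is rooted on C#: C#-E-G-Bb.
The figure 65 means first inversion — the third is in the bass.

E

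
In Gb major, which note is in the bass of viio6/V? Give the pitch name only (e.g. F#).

The applied chord viio6/V is rooted on C: C-Eb-Gb.
The figure 6 means first inversion — the third is in the bass.

Eb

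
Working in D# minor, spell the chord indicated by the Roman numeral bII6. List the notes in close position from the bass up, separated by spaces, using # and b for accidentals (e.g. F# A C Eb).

bII6 is the Neapolitan sixth — a major triad on the lowered second degree, here in its customary first inversion. In D# minor that root is E.
So the chord is E-G#-B.
With the 6 figure the chord is in first inversion; from the bass G# upward in close position it reads G#-B-E.

G# B E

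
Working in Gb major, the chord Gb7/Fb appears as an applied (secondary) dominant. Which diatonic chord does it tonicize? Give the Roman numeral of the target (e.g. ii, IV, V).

IV

The chord is a dominant seventh chord on Gb.
A dominant resolves down a perfect fifth: Gb → Cb. In Gb major, Cb is scale degree 4, i.e. IV.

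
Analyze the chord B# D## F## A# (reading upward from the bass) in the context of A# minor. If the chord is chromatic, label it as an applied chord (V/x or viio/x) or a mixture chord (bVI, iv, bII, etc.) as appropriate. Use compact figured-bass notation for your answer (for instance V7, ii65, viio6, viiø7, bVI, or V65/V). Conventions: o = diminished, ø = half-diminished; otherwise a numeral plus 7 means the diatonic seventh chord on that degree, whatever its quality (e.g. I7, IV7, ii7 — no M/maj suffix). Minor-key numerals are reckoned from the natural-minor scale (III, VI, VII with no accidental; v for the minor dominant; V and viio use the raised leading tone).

The pitches B#-D##-F##-A# form a dominant seventh chord rooted on B#.
B# is not a diatonic chord root with this quality in A# minor, but it lies a perfect fifth above E# (V), so the chord functions as an applied dominant of V.

V7/V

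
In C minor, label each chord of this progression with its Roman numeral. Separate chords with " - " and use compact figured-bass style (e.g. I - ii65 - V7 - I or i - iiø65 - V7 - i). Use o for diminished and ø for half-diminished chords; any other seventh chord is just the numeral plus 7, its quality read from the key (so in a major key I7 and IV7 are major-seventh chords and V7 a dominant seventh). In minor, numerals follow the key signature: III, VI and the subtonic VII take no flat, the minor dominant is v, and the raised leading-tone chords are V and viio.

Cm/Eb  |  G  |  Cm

Cm/Eb has root C, degree 1 in C minor, so i6.
G: root G is the dominant; major triad there is V.
Cm: minor triad on C = scale degree 1 → i.

i6 - V - i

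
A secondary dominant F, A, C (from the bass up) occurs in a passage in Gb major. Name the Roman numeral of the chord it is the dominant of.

iii

The chord is a major triad on F.
A dominant resolves down a perfect fifth: F → Bb. In Gb major, Bb is scale degree 3, i.e. iii.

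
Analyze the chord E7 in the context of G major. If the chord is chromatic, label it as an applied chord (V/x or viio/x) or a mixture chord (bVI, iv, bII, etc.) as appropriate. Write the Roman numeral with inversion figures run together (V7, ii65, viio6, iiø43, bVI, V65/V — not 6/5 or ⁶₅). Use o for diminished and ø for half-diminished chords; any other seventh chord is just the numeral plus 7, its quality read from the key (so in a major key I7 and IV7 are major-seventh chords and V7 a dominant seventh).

The pitches E-G#-B-D form a dominant seventh chord rooted on E.
E is not a diatonic chord root with this quality in G major, but it lies a perfect fifth above A (ii), so the chord functions as an applied dominant of ii.

V7/ii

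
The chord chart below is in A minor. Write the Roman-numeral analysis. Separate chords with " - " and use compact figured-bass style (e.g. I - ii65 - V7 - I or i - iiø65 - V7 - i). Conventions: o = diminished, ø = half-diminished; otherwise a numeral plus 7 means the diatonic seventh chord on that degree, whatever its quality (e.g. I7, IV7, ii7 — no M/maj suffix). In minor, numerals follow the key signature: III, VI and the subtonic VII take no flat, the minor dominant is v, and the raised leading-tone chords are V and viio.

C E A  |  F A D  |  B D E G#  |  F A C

i6 - iv6 - V43 - VI

C-E-A: minor triad on A = scale degree 1 → i6.
F-A-D has root D, degree 4 in A minor, so iv6.
B-D-E-G# has root E, degree 5 in A minor, so V43.
F-A-C: major triad on F = scale degree 6 → VI.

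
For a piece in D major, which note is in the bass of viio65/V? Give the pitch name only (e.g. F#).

The applied chord viio65/V is rooted on G#: G#-B-D-F.
The figure 65 means first inversion — the third is in the bass.

B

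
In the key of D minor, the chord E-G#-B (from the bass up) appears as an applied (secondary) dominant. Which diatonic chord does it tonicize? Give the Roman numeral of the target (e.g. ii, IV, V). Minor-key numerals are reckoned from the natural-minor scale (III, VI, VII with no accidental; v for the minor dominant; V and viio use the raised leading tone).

The chord is a major triad on E.
A dominant resolves down a perfect fifth: E → A. In D minor, A is scale degree 5, i.e. V.

V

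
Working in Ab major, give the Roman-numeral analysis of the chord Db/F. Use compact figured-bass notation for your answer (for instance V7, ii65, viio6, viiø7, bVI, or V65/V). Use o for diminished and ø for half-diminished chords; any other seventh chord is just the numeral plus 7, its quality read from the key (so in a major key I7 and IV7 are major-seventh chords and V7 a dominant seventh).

The pitches Db-F-Ab form a major triad rooted on Db.
In Ab major, Db is the subdominant; the diatonic major triad there is IV.
With F in the bass the chord is in first inversion, so the figured bass is 6.

IV6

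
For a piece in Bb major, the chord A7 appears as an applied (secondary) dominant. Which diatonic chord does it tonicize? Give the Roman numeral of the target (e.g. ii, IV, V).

The chord is a dominant seventh chord on A.
A dominant resolves down a perfect fifth: A → D. In Bb major, D is scale degree 3, i.e. iii.

iii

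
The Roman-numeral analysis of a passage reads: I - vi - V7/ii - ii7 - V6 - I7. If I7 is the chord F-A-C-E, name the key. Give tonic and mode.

F major

The chord Fmaj7 is a major seventh chord rooted on F; its label is I7.
If F is scale degree 1 and the mode makes that degree carry a major seventh chord, the tonic is F and the mode is major.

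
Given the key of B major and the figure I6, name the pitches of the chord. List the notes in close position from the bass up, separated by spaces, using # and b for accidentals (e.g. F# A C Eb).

The numeral's case and figure indicate a major triad. In B major its root, scale degree 1, is B.
That chord is spelled B-D#-F#.
With the 6 figure the chord is in first inversion; from the bass D# upward in close position it reads D#-F#-B.

D# F# B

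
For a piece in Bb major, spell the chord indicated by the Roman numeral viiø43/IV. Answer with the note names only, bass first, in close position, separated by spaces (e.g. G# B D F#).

Ab C D F

viiø43/IV is a secondary leading-tone chord. The target IV is Eb in Bb major; the applied chord is rooted a semitone below, on D.
Building a half-diminished seventh chord on D gives D-F-Ab-C.
With the 43 figure the chord is in second inversion; from the bass Ab upward in close position it reads Ab-C-D-F.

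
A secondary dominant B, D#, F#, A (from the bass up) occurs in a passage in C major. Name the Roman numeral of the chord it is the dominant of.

The chord is a dominant seventh chord on B.
A dominant resolves down a perfect fifth: B → E. In C major, E is scale degree 3, i.e. iii.

iii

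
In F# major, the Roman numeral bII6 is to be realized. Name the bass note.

B

bII in F# major has root G; the chord is G-B-D.
The figure 6 means first inversion — the third is in the bass.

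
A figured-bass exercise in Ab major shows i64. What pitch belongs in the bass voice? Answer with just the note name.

i in Ab major has root Ab; the chord is Ab-Cb-Eb.
The figure 64 means second inversion — the fifth is in the bass.

Eb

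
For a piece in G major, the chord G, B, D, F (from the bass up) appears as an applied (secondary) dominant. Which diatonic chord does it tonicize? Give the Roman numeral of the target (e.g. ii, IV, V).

IV

The chord is a dominant seventh chord on G.
A dominant resolves down a perfect fifth: G → C. In G major, C is scale degree 4, i.e. IV.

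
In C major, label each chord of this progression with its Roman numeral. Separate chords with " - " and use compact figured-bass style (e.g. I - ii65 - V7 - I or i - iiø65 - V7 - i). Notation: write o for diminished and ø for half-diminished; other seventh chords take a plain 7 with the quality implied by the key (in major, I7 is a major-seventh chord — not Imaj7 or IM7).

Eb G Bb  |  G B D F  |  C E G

bIII - V7 - I

Eb-G-Bb is non-diatonic — bIII, a mixture chord from C minor.
G-B-D-F: dominant seventh chord on G = scale degree 5 → V7.
C-E-G has root C, degree 1 in C major, so I.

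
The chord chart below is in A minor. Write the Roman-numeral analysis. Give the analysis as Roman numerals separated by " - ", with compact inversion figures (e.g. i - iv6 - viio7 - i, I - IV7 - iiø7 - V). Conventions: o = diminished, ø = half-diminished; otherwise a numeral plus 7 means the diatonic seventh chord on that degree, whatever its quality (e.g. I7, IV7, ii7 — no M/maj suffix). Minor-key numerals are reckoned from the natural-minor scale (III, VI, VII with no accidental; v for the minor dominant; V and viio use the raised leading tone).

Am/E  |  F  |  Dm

Am/E: minor triad on A = scale degree 1 → i64.
F: major triad on F = scale degree 6 → VI.
Dm has root D, degree 4 in A minor, so iv.

i64 - VI - iv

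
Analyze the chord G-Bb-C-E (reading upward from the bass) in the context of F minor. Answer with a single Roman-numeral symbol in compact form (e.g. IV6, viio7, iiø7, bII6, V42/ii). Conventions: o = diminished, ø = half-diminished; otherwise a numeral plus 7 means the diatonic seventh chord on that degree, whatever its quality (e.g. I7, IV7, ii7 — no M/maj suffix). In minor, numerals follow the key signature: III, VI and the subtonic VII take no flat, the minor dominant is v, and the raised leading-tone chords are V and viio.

V43

The pitches C-E-G-Bb form a dominant seventh chord rooted on C.
In F minor, C is the dominant; the diatonic dominant seventh chord there is V7.
With G in the bass the chord is in second inversion, so the figured bass is 43.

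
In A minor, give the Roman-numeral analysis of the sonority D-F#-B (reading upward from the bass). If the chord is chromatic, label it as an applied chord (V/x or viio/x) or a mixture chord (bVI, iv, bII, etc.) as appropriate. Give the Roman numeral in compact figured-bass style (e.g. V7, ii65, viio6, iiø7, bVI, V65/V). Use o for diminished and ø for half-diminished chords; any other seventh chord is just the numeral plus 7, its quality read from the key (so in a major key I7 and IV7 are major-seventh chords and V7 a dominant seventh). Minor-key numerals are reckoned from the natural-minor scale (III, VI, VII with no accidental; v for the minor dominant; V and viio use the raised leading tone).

Stacked in thirds the chord is B-D-F#: a minor triad on B.
B is the second degree of A minor. This is the minor supertonic, borrowed from the parallel major (the Dorian ii).
With D in the bass the chord is in first inversion, so the figured bass is 6.

ii6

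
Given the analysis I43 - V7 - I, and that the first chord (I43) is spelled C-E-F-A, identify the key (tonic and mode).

The chord Fmaj7/C is a major seventh chord rooted on F; its label is I43.
If F is scale degree 1 and the mode makes that degree carry a major seventh chord, the tonic is F and the mode is major.

F major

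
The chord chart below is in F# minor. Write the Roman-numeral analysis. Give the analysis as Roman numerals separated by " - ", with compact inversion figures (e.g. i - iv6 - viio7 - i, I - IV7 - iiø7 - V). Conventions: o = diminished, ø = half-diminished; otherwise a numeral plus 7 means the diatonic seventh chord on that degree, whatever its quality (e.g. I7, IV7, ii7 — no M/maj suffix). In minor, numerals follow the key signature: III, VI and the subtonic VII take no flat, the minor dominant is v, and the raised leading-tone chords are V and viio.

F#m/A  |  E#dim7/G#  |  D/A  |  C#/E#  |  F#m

F#m/A has root F#, degree 1 in F# minor, so i6.
E#dim7/G#: root E# is the leading tone; fully diminished seventh chord there is viio65.
D/A: major triad on D = scale degree 6 → VI64.
C#/E#: major triad on C# = scale degree 5 → V6.
F#m: root F# is the tonic; minor triad there is i.

i6 - viio65 - VI64 - V6 - i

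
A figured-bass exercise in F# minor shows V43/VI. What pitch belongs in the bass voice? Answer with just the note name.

E

The applied chord V43/VI is rooted on A: A-C#-E-G.
The figure 43 means second inversion — the fifth is in the bass.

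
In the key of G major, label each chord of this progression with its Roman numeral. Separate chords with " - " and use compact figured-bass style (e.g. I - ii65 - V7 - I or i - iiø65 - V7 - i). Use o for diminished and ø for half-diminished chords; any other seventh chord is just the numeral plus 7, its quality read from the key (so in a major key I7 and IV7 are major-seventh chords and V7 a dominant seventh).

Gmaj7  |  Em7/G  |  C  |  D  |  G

Gmaj7: root G is the tonic; major seventh chord there is I7.
Em7/G: minor seventh chord on E = scale degree 6 → vi65.
C has root C, degree 4 in G major, so IV.
D: major triad on D = scale degree 5 → V.
G: major triad on G = scale degree 1 → I.

I7 - vi65 - IV - V - I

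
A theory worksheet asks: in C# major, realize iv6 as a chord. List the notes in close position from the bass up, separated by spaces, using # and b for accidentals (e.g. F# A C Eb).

A C# F#

iv6 is the minor subdominant, borrowed from the parallel minor. In C# major that root is F#.
So the chord is F#-A-C#.
The figured bass 6 indicates first inversion, placing the third (A) in the bass: A-C#-F#.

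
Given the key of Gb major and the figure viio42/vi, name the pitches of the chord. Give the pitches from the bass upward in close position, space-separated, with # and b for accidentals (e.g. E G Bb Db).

viio42/vi is a secondary leading-tone chord. The target vi is Eb in Gb major; the applied chord is rooted a semitone below, on D.
Building a fully diminished seventh chord on D gives D-F-Ab-Cb.
The figured bass 42 indicates third inversion, placing the seventh (Cb) in the bass: Cb-D-F-Ab.

Cb D F Ab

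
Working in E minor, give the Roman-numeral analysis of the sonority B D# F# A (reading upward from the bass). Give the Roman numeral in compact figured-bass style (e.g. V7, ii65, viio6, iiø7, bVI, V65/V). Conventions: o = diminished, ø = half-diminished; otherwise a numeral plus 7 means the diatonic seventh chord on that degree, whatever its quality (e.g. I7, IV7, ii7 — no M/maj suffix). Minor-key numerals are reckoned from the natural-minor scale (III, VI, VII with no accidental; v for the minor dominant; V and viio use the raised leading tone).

V7

The pitches B-D#-F#-A form a dominant seventh chord rooted on B.
B is scale degree 5 in E minor, and a dominant seventh chord on that degree is written V7.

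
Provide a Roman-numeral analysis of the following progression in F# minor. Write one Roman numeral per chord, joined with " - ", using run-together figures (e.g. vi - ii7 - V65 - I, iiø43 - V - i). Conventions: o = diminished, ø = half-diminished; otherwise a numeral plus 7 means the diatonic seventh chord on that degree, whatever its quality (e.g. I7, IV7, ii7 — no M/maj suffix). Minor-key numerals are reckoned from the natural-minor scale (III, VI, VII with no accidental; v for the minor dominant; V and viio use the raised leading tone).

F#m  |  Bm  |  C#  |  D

i - iv - V - VI

F#m has root F#, degree 1 in F# minor, so i.
Bm has root B, degree 4 in F# minor, so iv.
C#: root C# is the dominant; major triad there is V.
D has root D, degree 6 in F# minor, so VI.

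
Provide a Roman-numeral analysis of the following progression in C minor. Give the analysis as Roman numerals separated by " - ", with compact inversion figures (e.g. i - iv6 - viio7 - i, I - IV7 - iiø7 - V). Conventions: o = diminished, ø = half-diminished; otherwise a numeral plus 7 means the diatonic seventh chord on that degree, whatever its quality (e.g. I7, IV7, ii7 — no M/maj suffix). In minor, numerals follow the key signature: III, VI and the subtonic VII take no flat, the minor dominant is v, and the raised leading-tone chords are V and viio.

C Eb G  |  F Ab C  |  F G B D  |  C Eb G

i - iv - V42 - i

C-Eb-G has root C, degree 1 in C minor, so i.
F-Ab-C: minor triad on F = scale degree 4 → iv.
F-G-B-D has root G, degree 5 in C minor, so V42.
C-Eb-G: root C is the tonic; minor triad there is i.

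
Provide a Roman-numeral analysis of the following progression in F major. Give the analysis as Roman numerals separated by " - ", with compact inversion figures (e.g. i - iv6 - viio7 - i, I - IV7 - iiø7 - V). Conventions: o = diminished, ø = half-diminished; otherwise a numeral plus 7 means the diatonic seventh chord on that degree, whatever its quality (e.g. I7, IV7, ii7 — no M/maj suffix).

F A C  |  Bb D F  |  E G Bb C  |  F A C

I - IV - V65 - I

F-A-C: major triad on F = scale degree 1 → I.
Bb-D-F has root Bb, degree 4 in F major, so IV.
E-G-Bb-C has root C, degree 5 in F major, so V65.
F-A-C has root F, degree 1 in F major, so I.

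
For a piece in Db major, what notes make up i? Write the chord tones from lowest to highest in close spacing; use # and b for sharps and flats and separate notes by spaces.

Db Fb Ab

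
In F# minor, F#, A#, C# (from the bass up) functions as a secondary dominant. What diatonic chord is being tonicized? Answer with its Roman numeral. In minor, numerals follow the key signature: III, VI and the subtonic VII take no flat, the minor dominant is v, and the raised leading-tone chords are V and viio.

iv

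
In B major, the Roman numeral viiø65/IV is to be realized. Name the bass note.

The applied chord viiø65/IV is rooted on D#: D#-F#-A-C#.
The figure 65 means first inversion — the third is in the bass.

F#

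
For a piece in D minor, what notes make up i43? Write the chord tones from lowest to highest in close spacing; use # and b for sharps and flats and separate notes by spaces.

A C D F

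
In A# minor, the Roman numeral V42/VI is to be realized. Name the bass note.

B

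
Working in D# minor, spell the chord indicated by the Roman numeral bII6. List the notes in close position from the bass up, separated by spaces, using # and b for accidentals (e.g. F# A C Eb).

G# B E

Scale degree 2 in D# minor is E#; lowering it a half step gives E. bII6 is the Neapolitan sixth — a major triad on the lowered second degree, here in its customary first inversion.
So the chord is E-G#-B, a major triad.
The figured bass 6 indicates first inversion, placing the third (G#) in the bass: G#-B-E.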